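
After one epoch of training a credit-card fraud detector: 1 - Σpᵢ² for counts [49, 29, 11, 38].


Probabilities: [49/127, 29/127, 11/127, 38/127] ≈ [0.3858, 0.2283, 0.0866, 0.2992]
Σpᵢ² = (2401 + 841 + 121 + 1444)/127² = 4807/16129
Gini = 1 - Σpᵢ² = 1 - 4807/16129 = 0.702

0.702


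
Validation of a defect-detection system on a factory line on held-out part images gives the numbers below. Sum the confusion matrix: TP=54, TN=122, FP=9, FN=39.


Total = TP + TN + FP + FN
= 54 + 122 + 9 + 39
= 224
(Predicted positive: 63, predicted negative: 161)

224


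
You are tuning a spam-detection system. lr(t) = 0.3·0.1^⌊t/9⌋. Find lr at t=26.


n_drops = ⌊26/9⌋ = 2
lr = 0.3·0.1^2 = 0.3·0.01 = 0.003

0.003


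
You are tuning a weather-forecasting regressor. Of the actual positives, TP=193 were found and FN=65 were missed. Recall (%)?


Recall = TP/(TP+FN)
= 193/(193+65)
= 193/258 = 74.81%

74.81%


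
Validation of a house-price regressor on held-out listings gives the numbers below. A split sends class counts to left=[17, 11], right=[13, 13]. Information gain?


Parent = [30, 24], H_parent = 0.9911
H_left = 0.9666 (n=28), H_right = 1 (n=26)
H_children = (28/54)·0.9666 + (26/54)·1 = 0.9827
IG = 0.9911 - 0.9827 = 0.0084

0.0084


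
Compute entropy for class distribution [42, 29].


Probabilities: [42/71, 29/71] ≈ [0.5915, 0.4085]
H = -((42/71)·log₂(42/71) + (29/71)·log₂(29/71))
  = 0.9757 bits

0.9757 bits


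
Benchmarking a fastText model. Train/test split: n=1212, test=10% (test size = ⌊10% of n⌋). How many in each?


Test = ⌊1212·10/100⌋ = 121
Train = 1212 - 121 = 1091

Train: 1091, Test: 121


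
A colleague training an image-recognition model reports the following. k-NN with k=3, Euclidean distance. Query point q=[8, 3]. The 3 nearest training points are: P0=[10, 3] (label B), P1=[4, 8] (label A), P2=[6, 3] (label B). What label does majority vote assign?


d(q,P0) = 2.0  (label B)
d(q,P1) = 6.4031  (label A)
d(q,P2) = 2.0  (label B)
Votes: A=1, B=2
Majority → B

B


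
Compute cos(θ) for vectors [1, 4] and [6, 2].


A·B = 1·6 + 4·2 = 14
‖A‖ = √17 = 4.1231, ‖B‖ = √40 = 6.3246
cos = 14/(√17·√40) = 14/√680 = 0.5369

0.5369


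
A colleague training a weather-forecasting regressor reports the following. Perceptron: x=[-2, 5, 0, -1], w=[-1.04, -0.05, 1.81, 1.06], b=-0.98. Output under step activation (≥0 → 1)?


z = (-2)·(-1.04) + (5)·(-0.05) + (0)·(1.81) + (-1)·(1.06) - 0.98
  = -0.21
step(z) = 0 (z<0)

0


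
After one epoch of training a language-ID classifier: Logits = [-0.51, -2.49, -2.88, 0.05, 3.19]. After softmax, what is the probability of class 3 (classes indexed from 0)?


Exponentials: e^-0.51=0.6005, e^-2.49=0.0829, e^-2.88=0.0561, e^0.05=1.0513, e^3.19=24.2884
Sum = 26.0792
Softmax = [0.023, 0.0032, 0.0022, 0.0403, 0.9313]
p[3] = 1.0513/26.0792 = 0.0403

0.0403


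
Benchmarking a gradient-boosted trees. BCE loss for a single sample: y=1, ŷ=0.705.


BCE = -[y·ln(p) + (1-y)·ln(1-p)]
= -1·ln(0.705) - 0
= -ln(0.705) = 0.3496

0.3496


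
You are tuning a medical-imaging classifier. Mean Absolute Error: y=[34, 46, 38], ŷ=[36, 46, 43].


Absolute errors: |34-36|=2, |46-46|=0, |38-43|=5
Sum = 7
MAE = 7/3 = 7/3

7/3


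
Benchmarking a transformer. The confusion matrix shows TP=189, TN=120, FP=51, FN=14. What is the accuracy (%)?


Accuracy = (TP+TN)/(TP+TN+FP+FN)
= (189+120)/(374)
= 309/374 = 82.62%

82.62%


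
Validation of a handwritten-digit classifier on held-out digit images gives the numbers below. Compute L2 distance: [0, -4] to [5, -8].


d = √((0-5)² + (-4+ 8)²)
  = √(25 + 16)
  = √41 = 6.4031

6.4031


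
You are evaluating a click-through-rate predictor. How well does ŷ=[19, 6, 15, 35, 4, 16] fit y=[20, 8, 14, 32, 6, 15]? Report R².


ȳ = 15.8333
SS_res = Σ(y-ŷ)² = 20
SS_tot = Σ(y-ȳ)² = 440.83
R² = 1 - SS_res/SS_tot = 1 - 0.0454 = 0.9546

0.9546


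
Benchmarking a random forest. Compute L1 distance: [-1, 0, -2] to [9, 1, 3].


d = |-1-9| + |0-1| + |-2-3|
  = 10 + 1 + 5
  = 16

16


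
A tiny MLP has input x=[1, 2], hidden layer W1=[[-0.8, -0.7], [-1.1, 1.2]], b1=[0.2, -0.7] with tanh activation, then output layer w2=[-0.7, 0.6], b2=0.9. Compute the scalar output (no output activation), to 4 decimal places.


z1[0] = (-0.8)·(1) + (-0.7)·(2) + 0.2 = -2.0
z1[1] = (-1.1)·(1) + (1.2)·(2) - 0.7 = 0.6
h = tanh(z1) = [-0.964, 0.537]
output = (-0.7)·(-0.964) + (0.6)·(0.537) + 0.9 = 1.897

1.897


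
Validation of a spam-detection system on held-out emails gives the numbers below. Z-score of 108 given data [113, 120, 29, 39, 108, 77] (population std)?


μ = 81, σ = 35.9583
z = (108 - 81)/35.9583 = 0.7509

0.7509


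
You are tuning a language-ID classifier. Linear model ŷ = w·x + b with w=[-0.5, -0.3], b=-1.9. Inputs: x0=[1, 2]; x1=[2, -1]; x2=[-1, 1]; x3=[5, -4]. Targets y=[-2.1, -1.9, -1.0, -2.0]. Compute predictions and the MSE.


ŷ0 = (-0.5)·(1) + (-0.3)·(2) - 1.9 = -3.0
ŷ1 = (-0.5)·(2) + (-0.3)·(-1) - 1.9 = -2.6
ŷ2 = (-0.5)·(-1) + (-0.3)·(1) - 1.9 = -1.7
ŷ3 = (-0.5)·(5) + (-0.3)·(-4) - 1.9 = -3.2
errors² = [0.81, 0.49, 0.49, 1.44]
MSE = 3.2300/4 = 0.8075

0.8075


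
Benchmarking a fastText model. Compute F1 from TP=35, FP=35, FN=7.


Precision = 35/70 = 0.5
Recall = 35/42 = 0.8333
F1 = 2·P·R/(P+R) = 2·TP/(2·TP+FP+FN) = 70/(70+35+7) = 70/112 = 0.625

0.625


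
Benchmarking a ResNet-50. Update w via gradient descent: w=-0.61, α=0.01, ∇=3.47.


w_new = w - α·∇
= -0.61 - 0.01·3.47
= -0.61 - 0.0347
= -0.6447

-0.6447


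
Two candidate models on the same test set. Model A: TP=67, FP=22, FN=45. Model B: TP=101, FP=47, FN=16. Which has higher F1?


Model A: P=67/89=0.7528, R=67/112=0.5982, F1=2PR/(P+R)=2TP/(2TP+FP+FN)=134/201=0.6667
Model B: P=101/148=0.6824, R=101/117=0.8632, F1=2PR/(P+R)=2TP/(2TP+FP+FN)=202/265=0.7623
0.6667 < 0.7623 → Model B

Model B


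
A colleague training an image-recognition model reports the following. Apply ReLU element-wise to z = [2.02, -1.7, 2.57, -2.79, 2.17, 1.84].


ReLU(2.02) = max(0, 2.02) = 2.02
ReLU(-1.7) = max(0, -1.7) = 0.0
ReLU(2.57) = max(0, 2.57) = 2.57
ReLU(-2.79) = max(0, -2.79) = 0.0
ReLU(2.17) = max(0, 2.17) = 2.17
ReLU(1.84) = max(0, 1.84) = 1.84
result = [2.02, 0.0, 2.57, 0.0, 2.17, 1.84]

[2.02, 0.0, 2.57, 0.0, 2.17, 1.84]


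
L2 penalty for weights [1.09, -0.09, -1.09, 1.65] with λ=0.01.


‖w‖₂² = (1.09)² + (-0.09)² + (-1.09)² + (1.65)²
     = 1.1881 + 0.0081 + 1.1881 + 2.7225
     = 5.1068
λ·‖w‖₂² = 0.01·5.1068 = 0.051068

0.051068


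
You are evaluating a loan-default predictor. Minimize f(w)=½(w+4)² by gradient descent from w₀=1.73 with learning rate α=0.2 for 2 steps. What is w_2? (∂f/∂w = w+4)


step 1: grad = 1.73+4 = 5.73; w = 1.73 - 0.2·(5.73) = 0.584
step 2: grad = 0.584+4 = 4.584; w = 0.584 - 0.2·(4.584) = -0.3328

-0.3328


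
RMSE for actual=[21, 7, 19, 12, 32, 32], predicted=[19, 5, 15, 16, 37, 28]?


MSE = 81/6 = 13.5
RMSE = √(81/6) = 3.6742

3.6742


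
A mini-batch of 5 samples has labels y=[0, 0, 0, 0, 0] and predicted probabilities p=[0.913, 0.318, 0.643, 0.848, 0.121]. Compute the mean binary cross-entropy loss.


L[0] = -ln(1-0.913) = -ln(0.087) = 2.4418
L[1] = -ln(1-0.318) = -ln(0.682) = 0.3827
L[2] = -ln(1-0.643) = -ln(0.357) = 1.03
L[3] = -ln(1-0.848) = -ln(0.152) = 1.8839
L[4] = -ln(1-0.121) = -ln(0.879) = 0.129
mean = (2.4418 + 0.3827 + 1.03 + 1.8839 + 0.129)/5 = 1.1735

1.1735


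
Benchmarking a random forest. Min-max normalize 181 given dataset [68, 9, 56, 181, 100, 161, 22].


min=9, max=181
(181-9)/(181-9) = 172/172 = 1.0

1.0


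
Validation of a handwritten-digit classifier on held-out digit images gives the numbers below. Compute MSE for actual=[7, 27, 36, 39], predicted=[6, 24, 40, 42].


Squared errors: (7-6)²=1, (27-24)²=9, (36-40)²=16, (39-42)²=9
Sum = 35
MSE = 35/4 = 35/4

35/4


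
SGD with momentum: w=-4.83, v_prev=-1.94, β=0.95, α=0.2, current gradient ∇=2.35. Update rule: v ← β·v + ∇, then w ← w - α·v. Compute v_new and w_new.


v_new = 0.95·-1.94 + 2.35 = -1.843 + 2.35 = 0.507
w_new = -4.83 - 0.2·0.507 = -4.83 - 0.1014 = -4.9314

v_new=0.507, w_new=-4.9314


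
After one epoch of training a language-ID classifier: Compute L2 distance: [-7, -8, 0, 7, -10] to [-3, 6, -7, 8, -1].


d = √((-7+ 3)² + (-8-6)² + (0+ 7)² + (7-8)² + (-10+ 1)²)
  = √(16 + 196 + 49 + 1 + 81)
  = √343 = 18.5203

18.5203


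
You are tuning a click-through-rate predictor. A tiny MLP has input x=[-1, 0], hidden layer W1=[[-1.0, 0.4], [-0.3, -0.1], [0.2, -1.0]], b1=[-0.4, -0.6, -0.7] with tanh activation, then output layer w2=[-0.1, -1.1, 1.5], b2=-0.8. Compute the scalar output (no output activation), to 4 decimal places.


z1[0] = (-1.0)·(-1) + (0.4)·(0) - 0.4 = 0.6
z1[1] = (-0.3)·(-1) + (-0.1)·(0) - 0.6 = -0.3
z1[2] = (0.2)·(-1) + (-1.0)·(0) - 0.7 = -0.9
h = tanh(z1) = [0.537, -0.2913, -0.7163]
output = (-0.1)·(0.537) + (-1.1)·(-0.2913) + (1.5)·(-0.7163) - 0.8 = -1.6077

-1.6077


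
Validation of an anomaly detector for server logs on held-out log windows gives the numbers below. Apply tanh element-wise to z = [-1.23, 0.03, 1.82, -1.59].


tanh(-1.23) = -0.8426
tanh(0.03) = 0.03
tanh(1.82) = 0.9488
tanh(-1.59) = -0.9201
result = [-0.8426, 0.03, 0.9488, -0.9201]

[-0.8426, 0.03, 0.9488, -0.9201]


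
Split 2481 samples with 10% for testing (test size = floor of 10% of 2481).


Test = ⌊2481·10/100⌋ = 248
Train = 2481 - 248 = 2233

Train: 2233, Test: 248


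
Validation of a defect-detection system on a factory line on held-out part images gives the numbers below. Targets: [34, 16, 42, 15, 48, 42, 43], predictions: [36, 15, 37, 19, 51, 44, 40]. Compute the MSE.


Squared errors: (34-36)²=4, (16-15)²=1, (42-37)²=25, (15-19)²=16, (48-51)²=9, (42-44)²=4, (43-40)²=9
Sum = 68
MSE = 68/7 = 68/7

68/7


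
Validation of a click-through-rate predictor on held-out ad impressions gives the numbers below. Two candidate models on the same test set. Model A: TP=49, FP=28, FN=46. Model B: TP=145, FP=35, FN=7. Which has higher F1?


Model A: P=49/77=0.6364, R=49/95=0.5158, F1=2PR/(P+R)=2TP/(2TP+FP+FN)=98/172=0.5698
Model B: P=145/180=0.8056, R=145/152=0.9539, F1=2PR/(P+R)=2TP/(2TP+FP+FN)=290/332=0.8735
0.5698 < 0.8735 → Model B

Model B


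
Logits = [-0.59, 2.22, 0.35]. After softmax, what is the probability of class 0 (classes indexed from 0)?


Exponentials: e^-0.59=0.5543, e^2.22=9.2073, e^0.35=1.4191
Sum = 11.1807
Softmax = [0.0496, 0.8235, 0.1269]
p[0] = 0.5543/11.1807 = 0.0496

0.0496


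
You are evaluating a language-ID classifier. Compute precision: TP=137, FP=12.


Precision = TP/(TP+FP)
= 137/(137+12)
= 137/149 = 91.95%

91.95%


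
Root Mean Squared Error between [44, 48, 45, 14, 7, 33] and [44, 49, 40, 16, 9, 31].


MSE = 38/6 = 6.3333
RMSE = √(38/6) = 2.5166

2.5166


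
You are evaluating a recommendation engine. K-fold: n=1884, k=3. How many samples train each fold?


Fold size = 1884/3 = 628
Training per fold = 1884 - 628 = 1256

1256


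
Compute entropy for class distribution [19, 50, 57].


Probabilities: [19/126, 50/126, 57/126] ≈ [0.1508, 0.3968, 0.4524]
H = -((19/126)·log₂(19/126) + (50/126)·log₂(50/126) + (57/126)·log₂(57/126))
  = 1.4584 bits

1.4584 bits


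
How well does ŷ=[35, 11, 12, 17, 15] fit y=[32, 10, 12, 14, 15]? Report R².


ȳ = 16.6
SS_res = Σ(y-ŷ)² = 19
SS_tot = Σ(y-ȳ)² = 311.2
R² = 1 - SS_res/SS_tot = 1 - 0.0611 = 0.9389

0.9389


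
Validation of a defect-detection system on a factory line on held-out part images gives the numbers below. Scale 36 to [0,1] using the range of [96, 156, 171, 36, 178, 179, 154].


min=36, max=179
(36-36)/(179-36) = 0/143 = 0.0

0.0


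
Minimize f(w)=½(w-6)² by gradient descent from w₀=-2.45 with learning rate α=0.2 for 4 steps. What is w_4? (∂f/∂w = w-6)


step 1: grad = -2.45-6 = -8.45; w = -2.45 - 0.2·(-8.45) = -0.76
step 2: grad = -0.76-6 = -6.76; w = -0.76 - 0.2·(-6.76) = 0.592
step 3: grad = 0.592-6 = -5.408; w = 0.592 - 0.2·(-5.408) = 1.6736
step 4: grad = 1.6736-6 = -4.3264; w = 1.6736 - 0.2·(-4.3264) = 2.53888

2.53888


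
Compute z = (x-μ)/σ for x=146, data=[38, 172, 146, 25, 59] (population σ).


μ = 88, σ = 59.5483
z = (146 - 88)/59.5483 = 0.974

0.974


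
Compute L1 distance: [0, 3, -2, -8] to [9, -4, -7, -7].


d = |0-9| + |3+ 4| + |-2+ 7| + |-8+ 7|
  = 9 + 7 + 5 + 1
  = 22

22


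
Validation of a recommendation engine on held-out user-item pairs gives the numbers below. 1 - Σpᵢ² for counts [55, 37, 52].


Probabilities: [55/144, 37/144, 52/144] ≈ [0.3819, 0.2569, 0.3611]
Σpᵢ² = (3025 + 1369 + 2704)/144² = 7098/20736
Gini = 1 - Σpᵢ² = 1 - 7098/20736 = 0.6577

0.6577


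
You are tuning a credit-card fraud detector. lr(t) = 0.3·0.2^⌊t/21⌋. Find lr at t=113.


n_drops = ⌊113/21⌋ = 5
lr = 0.3·0.2^5 = 0.3·0.00032 = 0.000096

0.000096


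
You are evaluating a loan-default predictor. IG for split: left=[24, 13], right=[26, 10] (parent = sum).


Parent = [50, 23], H_parent = 0.8989
H_left = 0.9353 (n=37), H_right = 0.8524 (n=36)
H_children = (37/73)·0.9353 + (36/73)·0.8524 = 0.8944
IG = 0.8989 - 0.8944 = 0.0045

0.0045


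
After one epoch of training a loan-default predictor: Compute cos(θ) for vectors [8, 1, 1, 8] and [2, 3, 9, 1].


A·B = 8·2 + 1·3 + 1·9 + 8·1 = 36
‖A‖ = √130 = 11.4018, ‖B‖ = √95 = 9.7468
cos = 36/(√130·√95) = 36/√12350 = 0.3239

0.3239


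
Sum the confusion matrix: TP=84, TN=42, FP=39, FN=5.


Total = TP + TN + FP + FN
= 84 + 42 + 39 + 5
= 170
(Predicted positive: 123, predicted negative: 47)

170


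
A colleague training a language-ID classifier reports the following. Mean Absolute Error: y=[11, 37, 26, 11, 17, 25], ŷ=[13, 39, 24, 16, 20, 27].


Absolute errors: |11-13|=2, |37-39|=2, |26-24|=2, |11-16|=5, |17-20|=3, |25-27|=2
Sum = 16
MAE = 16/6 = 8/3

8/3


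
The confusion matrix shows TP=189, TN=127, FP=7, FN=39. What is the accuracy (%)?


Accuracy = (TP+TN)/(TP+TN+FP+FN)
= (189+127)/(362)
= 316/362 = 87.29%

87.29%


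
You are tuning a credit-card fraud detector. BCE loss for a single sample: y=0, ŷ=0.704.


BCE = -[y·ln(p) + (1-y)·ln(1-p)]
= -0 - 1·ln(1-0.704)
= -ln(0.296) = 1.2174

1.2174


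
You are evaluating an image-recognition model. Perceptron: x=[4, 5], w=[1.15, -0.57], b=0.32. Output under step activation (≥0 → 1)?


z = (4)·(1.15) + (5)·(-0.57) + 0.32
  = 2.07
step(z) = 1 (z≥0)

1


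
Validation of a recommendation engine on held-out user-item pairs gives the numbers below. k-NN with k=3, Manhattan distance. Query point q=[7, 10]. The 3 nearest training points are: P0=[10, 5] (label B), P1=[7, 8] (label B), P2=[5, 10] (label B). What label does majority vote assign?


d(q,P0) = 8  (label B)
d(q,P1) = 2  (label B)
d(q,P2) = 2  (label B)
Votes: A=0, B=3
Majority → B

B


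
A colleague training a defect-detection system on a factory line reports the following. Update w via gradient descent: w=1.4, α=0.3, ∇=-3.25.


w_new = w - α·∇
= 1.4 - 0.3·-3.25
= 1.4 + 0.975
= 2.375

2.375


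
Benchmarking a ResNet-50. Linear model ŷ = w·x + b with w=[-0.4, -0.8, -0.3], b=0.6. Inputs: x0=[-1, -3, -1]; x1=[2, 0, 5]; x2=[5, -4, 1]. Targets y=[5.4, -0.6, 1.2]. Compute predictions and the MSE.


ŷ0 = (-0.4)·(-1) + (-0.8)·(-3) + (-0.3)·(-1) + 0.6 = 3.7
ŷ1 = (-0.4)·(2) + (-0.8)·(0) + (-0.3)·(5) + 0.6 = -1.7
ŷ2 = (-0.4)·(5) + (-0.8)·(-4) + (-0.3)·(1) + 0.6 = 1.5
errors² = [2.89, 1.21, 0.09]
MSE = 4.1900/3 = 1.3967

1.3967


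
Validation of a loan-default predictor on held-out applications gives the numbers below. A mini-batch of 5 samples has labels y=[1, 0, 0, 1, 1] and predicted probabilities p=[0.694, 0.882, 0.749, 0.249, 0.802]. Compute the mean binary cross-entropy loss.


L[0] = -ln(0.694) = 0.3653
L[1] = -ln(1-0.882) = -ln(0.118) = 2.1371
L[2] = -ln(1-0.749) = -ln(0.251) = 1.3823
L[3] = -ln(0.249) = 1.3903
L[4] = -ln(0.802) = 0.2206
mean = (0.3653 + 2.1371 + 1.3823 + 1.3903 + 0.2206)/5 = 1.0991

1.0991


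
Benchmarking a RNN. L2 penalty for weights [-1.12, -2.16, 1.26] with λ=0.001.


‖w‖₂² = (-1.12)² + (-2.16)² + (1.26)²
     = 1.2544 + 4.6656 + 1.5876
     = 7.5076
λ·‖w‖₂² = 0.001·7.5076 = 0.007508

0.007508


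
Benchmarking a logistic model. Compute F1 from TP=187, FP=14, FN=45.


Precision = 187/201 = 0.9303
Recall = 187/232 = 0.806
F1 = 2·P·R/(P+R) = 2·TP/(2·TP+FP+FN) = 374/(374+14+45) = 374/433 = 0.8637

0.8637


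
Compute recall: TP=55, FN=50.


Recall = TP/(TP+FN)
= 55/(55+50)
= 55/105 = 52.38%

52.38%


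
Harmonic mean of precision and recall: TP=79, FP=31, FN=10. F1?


Precision = 79/110 = 0.7182
Recall = 79/89 = 0.8876
F1 = 2·P·R/(P+R) = 2·TP/(2·TP+FP+FN) = 158/(158+31+10) = 158/199 = 0.794

0.794


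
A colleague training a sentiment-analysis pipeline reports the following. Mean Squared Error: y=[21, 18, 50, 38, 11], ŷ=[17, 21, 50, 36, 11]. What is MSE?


Squared errors: (21-17)²=16, (18-21)²=9, (50-50)²=0, (38-36)²=4, (11-11)²=0
Sum = 29
MSE = 29/5 = 29/5

29/5


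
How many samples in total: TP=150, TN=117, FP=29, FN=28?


Total = TP + TN + FP + FN
= 150 + 117 + 29 + 28
= 324
(Predicted positive: 179, predicted negative: 145)

324


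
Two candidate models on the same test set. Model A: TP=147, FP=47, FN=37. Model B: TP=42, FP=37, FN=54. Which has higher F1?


Model A: P=147/194=0.7577, R=147/184=0.7989, F1=2PR/(P+R)=2TP/(2TP+FP+FN)=294/378=0.7778
Model B: P=42/79=0.5316, R=42/96=0.4375, F1=2PR/(P+R)=2TP/(2TP+FP+FN)=84/175=0.48
0.7778 > 0.48 → Model A

Model A


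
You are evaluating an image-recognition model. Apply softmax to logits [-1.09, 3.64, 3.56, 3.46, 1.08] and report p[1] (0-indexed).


Exponentials: e^-1.09=0.3362, e^3.64=38.0918, e^3.56=35.1632, e^3.46=31.817, e^1.08=2.9447
Sum = 108.3529
Softmax = [0.0031, 0.3516, 0.3245, 0.2936, 0.0272]
p[1] = 38.0918/108.3529 = 0.3516

0.3516


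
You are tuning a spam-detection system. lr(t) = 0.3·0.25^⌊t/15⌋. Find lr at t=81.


n_drops = ⌊81/15⌋ = 5
lr = 0.3·0.25^5 = 0.3·0.0009765625 = 0.00029296875

0.00029296875


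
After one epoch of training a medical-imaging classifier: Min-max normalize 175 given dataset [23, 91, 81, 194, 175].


min=23, max=194
(175-23)/(194-23) = 152/171 = 0.8889

0.8889


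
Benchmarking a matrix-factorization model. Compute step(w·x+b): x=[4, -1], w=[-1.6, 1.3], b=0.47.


z = (4)·(-1.6) + (-1)·(1.3) + 0.47
  = -7.23
step(z) = 0 (z<0)

0


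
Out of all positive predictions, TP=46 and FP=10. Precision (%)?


Precision = TP/(TP+FP)
= 46/(46+10)
= 46/56 = 82.14%

82.14%


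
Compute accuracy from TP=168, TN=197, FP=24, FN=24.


Accuracy = (TP+TN)/(TP+TN+FP+FN)
= (168+197)/(413)
= 365/413 = 88.38%

88.38%


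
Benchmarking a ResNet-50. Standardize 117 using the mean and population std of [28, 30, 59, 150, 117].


μ = 76.8, σ = 48.7089
z = (117 - 76.8)/48.7089 = 0.8253

0.8253


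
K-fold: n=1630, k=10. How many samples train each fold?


Fold size = 1630/10 = 163
Training per fold = 1630 - 163 = 1467

1467


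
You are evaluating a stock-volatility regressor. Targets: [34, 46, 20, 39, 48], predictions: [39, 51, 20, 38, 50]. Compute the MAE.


Absolute errors: |34-39|=5, |46-51|=5, |20-20|=0, |39-38|=1, |48-50|=2
Sum = 13
MAE = 13/5 = 13/5

13/5


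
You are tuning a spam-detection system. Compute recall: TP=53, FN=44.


Recall = TP/(TP+FN)
= 53/(53+44)
= 53/97 = 54.64%

54.64%


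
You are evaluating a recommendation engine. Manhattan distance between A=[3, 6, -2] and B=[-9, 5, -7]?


d = |3+ 9| + |6-5| + |-2+ 7|
  = 12 + 1 + 5
  = 18

18


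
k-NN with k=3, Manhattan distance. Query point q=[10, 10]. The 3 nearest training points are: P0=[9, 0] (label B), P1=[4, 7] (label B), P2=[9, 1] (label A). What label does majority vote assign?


d(q,P0) = 11  (label B)
d(q,P1) = 9  (label B)
d(q,P2) = 10  (label A)
Votes: A=1, B=2
Majority → B

B


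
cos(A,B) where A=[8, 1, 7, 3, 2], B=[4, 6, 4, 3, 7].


A·B = 8·4 + 1·6 + 7·4 + 3·3 + 2·7 = 89
‖A‖ = √127 = 11.2694, ‖B‖ = √126 = 11.225
cos = 89/(√127·√126) = 89/√16002 = 0.7036

0.7036


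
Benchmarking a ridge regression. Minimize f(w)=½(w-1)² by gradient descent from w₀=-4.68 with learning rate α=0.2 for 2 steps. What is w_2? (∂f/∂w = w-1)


step 1: grad = -4.68-1 = -5.68; w = -4.68 - 0.2·(-5.68) = -3.544
step 2: grad = -3.544-1 = -4.544; w = -3.544 - 0.2·(-4.544) = -2.6352

-2.6352


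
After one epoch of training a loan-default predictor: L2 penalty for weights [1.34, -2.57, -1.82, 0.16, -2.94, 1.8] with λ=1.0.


‖w‖₂² = (1.34)² + (-2.57)² + (-1.82)² + (0.16)² + (-2.94)² + (1.8)²
     = 1.7956 + 6.6049 + 3.3124 + 0.0256 + 8.6436 + 3.24
     = 23.6221
λ·‖w‖₂² = 1.0·23.6221 = 23.6221

23.6221


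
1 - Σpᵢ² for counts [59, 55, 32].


Probabilities: [59/146, 55/146, 32/146] ≈ [0.4041, 0.3767, 0.2192]
Σpᵢ² = (3481 + 3025 + 1024)/146² = 7530/21316
Gini = 1 - Σpᵢ² = 1 - 7530/21316 = 0.6467

0.6467


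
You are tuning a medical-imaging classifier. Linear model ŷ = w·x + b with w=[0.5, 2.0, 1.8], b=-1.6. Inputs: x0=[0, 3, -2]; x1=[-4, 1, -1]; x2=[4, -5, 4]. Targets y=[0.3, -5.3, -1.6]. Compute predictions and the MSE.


ŷ0 = (0.5)·(0) + (2.0)·(3) + (1.8)·(-2) - 1.6 = 0.8
ŷ1 = (0.5)·(-4) + (2.0)·(1) + (1.8)·(-1) - 1.6 = -3.4
ŷ2 = (0.5)·(4) + (2.0)·(-5) + (1.8)·(4) - 1.6 = -2.4
errors² = [0.25, 3.61, 0.64]
MSE = 4.5000/3 = 1.5

1.5


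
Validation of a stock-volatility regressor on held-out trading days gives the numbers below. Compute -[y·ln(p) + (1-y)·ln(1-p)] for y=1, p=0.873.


BCE = -[y·ln(p) + (1-y)·ln(1-p)]
= -1·ln(0.873) - 0
= -ln(0.873) = 0.1358

0.1358


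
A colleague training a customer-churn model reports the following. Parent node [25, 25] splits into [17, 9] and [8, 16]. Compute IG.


Parent = [25, 25], H_parent = 1
H_left = 0.9306 (n=26), H_right = 0.9183 (n=24)
H_children = (26/50)·0.9306 + (24/50)·0.9183 = 0.9247
IG = 1 - 0.9247 = 0.0753

0.0753


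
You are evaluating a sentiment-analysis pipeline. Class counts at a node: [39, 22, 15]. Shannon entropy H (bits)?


Probabilities: [39/76, 22/76, 15/76] ≈ [0.5132, 0.2895, 0.1974]
H = -((39/76)·log₂(39/76) + (22/76)·log₂(22/76) + (15/76)·log₂(15/76))
  = 1.4737 bits

1.4737 bits


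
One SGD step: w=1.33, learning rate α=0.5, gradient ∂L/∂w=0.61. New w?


w_new = w - α·∇
= 1.33 - 0.5·0.61
= 1.33 - 0.305
= 1.025

1.025


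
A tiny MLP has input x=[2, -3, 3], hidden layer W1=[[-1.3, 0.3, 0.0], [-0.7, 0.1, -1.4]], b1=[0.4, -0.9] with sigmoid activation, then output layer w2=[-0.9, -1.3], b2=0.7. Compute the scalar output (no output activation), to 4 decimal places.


z1[0] = (-1.3)·(2) + (0.3)·(-3) + (0.0)·(3) + 0.4 = -3.1
z1[1] = (-0.7)·(2) + (0.1)·(-3) + (-1.4)·(3) - 0.9 = -6.8
h = sigmoid(z1) = [0.0431, 0.0011]
output = (-0.9)·(0.0431) + (-1.3)·(0.0011) + 0.7 = 0.6598

0.6598


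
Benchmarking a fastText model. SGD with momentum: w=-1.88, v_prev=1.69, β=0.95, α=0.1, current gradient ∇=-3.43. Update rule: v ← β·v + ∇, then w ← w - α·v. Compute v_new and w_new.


v_new = 0.95·1.69 - 3.43 = 1.6055 - 3.43 = -1.8245
w_new = -1.88 - 0.1·-1.8245 = -1.88 + 0.18245 = -1.69755

v_new=-1.8245, w_new=-1.69755


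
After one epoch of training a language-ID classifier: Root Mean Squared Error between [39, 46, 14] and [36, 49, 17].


MSE = 27/3 = 9
RMSE = √(27/3) = 3.0

3.0


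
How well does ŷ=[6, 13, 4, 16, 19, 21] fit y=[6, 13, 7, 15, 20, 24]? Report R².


ȳ = 14.1667
SS_res = Σ(y-ŷ)² = 20
SS_tot = Σ(y-ȳ)² = 250.83
R² = 1 - SS_res/SS_tot = 1 - 0.0797 = 0.9203

0.9203


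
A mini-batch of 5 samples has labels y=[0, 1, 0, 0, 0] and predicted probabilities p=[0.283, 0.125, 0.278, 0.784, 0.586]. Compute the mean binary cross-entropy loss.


L[0] = -ln(1-0.283) = -ln(0.717) = 0.3327
L[1] = -ln(0.125) = 2.0794
L[2] = -ln(1-0.278) = -ln(0.722) = 0.3257
L[3] = -ln(1-0.784) = -ln(0.216) = 1.5325
L[4] = -ln(1-0.586) = -ln(0.414) = 0.8819
mean = (0.3327 + 2.0794 + 0.3257 + 1.5325 + 0.8819)/5 = 1.0304

1.0304


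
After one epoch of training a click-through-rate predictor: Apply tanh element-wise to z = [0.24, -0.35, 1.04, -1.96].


tanh(0.24) = 0.2355
tanh(-0.35) = -0.3364
tanh(1.04) = 0.7779
tanh(-1.96) = -0.9611
result = [0.2355, -0.3364, 0.7779, -0.9611]

[0.2355, -0.3364, 0.7779, -0.9611]


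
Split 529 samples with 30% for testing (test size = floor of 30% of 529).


Test = ⌊529·30/100⌋ = 158
Train = 529 - 158 = 371

Train: 371, Test: 158


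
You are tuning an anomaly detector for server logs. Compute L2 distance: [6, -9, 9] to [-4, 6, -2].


d = √((6+ 4)² + (-9-6)² + (9+ 2)²)
  = √(100 + 225 + 121)
  = √446 = 21.1187

21.1187


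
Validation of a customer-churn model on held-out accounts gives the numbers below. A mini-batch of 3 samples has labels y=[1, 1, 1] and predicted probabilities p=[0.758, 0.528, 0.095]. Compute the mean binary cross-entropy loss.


L[0] = -ln(0.758) = 0.2771
L[1] = -ln(0.528) = 0.6387
L[2] = -ln(0.095) = 2.3539
mean = (0.2771 + 0.6387 + 2.3539)/3 = 1.0899

1.0899


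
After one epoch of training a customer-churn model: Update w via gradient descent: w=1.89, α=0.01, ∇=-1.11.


w_new = w - α·∇
= 1.89 - 0.01·-1.11
= 1.89 + 0.0111
= 1.9011

1.9011


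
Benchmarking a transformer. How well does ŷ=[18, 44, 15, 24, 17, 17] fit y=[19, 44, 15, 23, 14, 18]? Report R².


ȳ = 22.1667
SS_res = Σ(y-ŷ)² = 12
SS_tot = Σ(y-ȳ)² = 622.83
R² = 1 - SS_res/SS_tot = 1 - 0.0193 = 0.9807

0.9807


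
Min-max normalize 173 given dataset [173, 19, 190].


min=19, max=190
(173-19)/(190-19) = 154/171 = 0.9006

0.9006


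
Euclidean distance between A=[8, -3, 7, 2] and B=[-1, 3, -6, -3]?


d = √((8+ 1)² + (-3-3)² + (7+ 6)² + (2+ 3)²)
  = √(81 + 36 + 169 + 25)
  = √311 = 17.6352

17.6352


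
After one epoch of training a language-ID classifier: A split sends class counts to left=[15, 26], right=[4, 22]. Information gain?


Parent = [19, 48], H_parent = 0.8603
H_left = 0.9474 (n=41), H_right = 0.6194 (n=26)
H_children = (41/67)·0.9474 + (26/67)·0.6194 = 0.8201
IG = 0.8603 - 0.8201 = 0.0402

0.0402


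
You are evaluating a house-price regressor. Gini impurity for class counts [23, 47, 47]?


Probabilities: [23/117, 47/117, 47/117] ≈ [0.1966, 0.4017, 0.4017]
Σpᵢ² = (529 + 2209 + 2209)/117² = 4947/13689
Gini = 1 - Σpᵢ² = 1 - 4947/13689 = 0.6386

0.6386


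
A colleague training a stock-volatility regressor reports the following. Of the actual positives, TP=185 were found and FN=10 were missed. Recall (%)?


Recall = TP/(TP+FN)
= 185/(185+10)
= 185/195 = 94.87%

94.87%


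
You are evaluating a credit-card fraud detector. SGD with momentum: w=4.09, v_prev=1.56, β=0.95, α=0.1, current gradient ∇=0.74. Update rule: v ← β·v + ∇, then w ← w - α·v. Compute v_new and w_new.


v_new = 0.95·1.56 + 0.74 = 1.482 + 0.74 = 2.222
w_new = 4.09 - 0.1·2.222 = 4.09 - 0.2222 = 3.8678

v_new=2.222, w_new=3.8678


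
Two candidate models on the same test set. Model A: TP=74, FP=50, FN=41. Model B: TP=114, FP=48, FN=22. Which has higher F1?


Model A: P=74/124=0.5968, R=74/115=0.6435, F1=2PR/(P+R)=2TP/(2TP+FP+FN)=148/239=0.6192
Model B: P=114/162=0.7037, R=114/136=0.8382, F1=2PR/(P+R)=2TP/(2TP+FP+FN)=228/298=0.7651
0.6192 < 0.7651 → Model B

Model B


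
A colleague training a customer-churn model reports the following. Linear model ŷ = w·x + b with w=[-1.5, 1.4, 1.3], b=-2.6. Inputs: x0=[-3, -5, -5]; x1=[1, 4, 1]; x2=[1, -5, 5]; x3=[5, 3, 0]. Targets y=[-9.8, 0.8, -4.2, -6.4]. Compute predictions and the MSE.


ŷ0 = (-1.5)·(-3) + (1.4)·(-5) + (1.3)·(-5) - 2.6 = -11.6
ŷ1 = (-1.5)·(1) + (1.4)·(4) + (1.3)·(1) - 2.6 = 2.8
ŷ2 = (-1.5)·(1) + (1.4)·(-5) + (1.3)·(5) - 2.6 = -4.6
ŷ3 = (-1.5)·(5) + (1.4)·(3) + (1.3)·(0) - 2.6 = -5.9
errors² = [3.24, 4.0, 0.16, 0.25]
MSE = 7.6500/4 = 1.9125

1.9125


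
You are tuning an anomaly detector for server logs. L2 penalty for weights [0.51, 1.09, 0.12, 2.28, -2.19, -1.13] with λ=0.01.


‖w‖₂² = (0.51)² + (1.09)² + (0.12)² + (2.28)² + (-2.19)² + (-1.13)²
     = 0.2601 + 1.1881 + 0.0144 + 5.1984 + 4.7961 + 1.2769
     = 12.734
λ·‖w‖₂² = 0.01·12.734 = 0.12734

0.12734


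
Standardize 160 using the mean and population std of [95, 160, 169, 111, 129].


μ = 132.8, σ = 28.1737
z = (160 - 132.8)/28.1737 = 0.9654

0.9654


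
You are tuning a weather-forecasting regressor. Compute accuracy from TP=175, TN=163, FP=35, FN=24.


Accuracy = (TP+TN)/(TP+TN+FP+FN)
= (175+163)/(397)
= 338/397 = 85.14%

85.14%


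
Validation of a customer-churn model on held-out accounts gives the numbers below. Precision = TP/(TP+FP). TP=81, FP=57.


Precision = TP/(TP+FP)
= 81/(81+57)
= 81/138 = 58.7%

58.7%


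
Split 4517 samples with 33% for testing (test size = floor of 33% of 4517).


Test = ⌊4517·33/100⌋ = 1490
Train = 4517 - 1490 = 3027

Train: 3027, Test: 1490


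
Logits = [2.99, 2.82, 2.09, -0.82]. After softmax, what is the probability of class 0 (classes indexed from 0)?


Exponentials: e^2.99=19.8857, e^2.82=16.7769, e^2.09=8.0849, e^-0.82=0.4404
Sum = 45.1879
Softmax = [0.4401, 0.3713, 0.1789, 0.0097]
p[0] = 19.8857/45.1879 = 0.4401

0.4401


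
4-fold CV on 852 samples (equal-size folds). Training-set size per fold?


Fold size = 852/4 = 213
Training per fold = 852 - 213 = 639

639


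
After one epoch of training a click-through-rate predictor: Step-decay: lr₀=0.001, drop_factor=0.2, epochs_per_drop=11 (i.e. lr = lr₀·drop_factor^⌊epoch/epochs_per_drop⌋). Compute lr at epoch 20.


n_drops = ⌊20/11⌋ = 1
lr = 0.001·0.2^1 = 0.001·0.2 = 0.0002

0.0002


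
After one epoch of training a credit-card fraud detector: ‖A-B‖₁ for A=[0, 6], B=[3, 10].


d = |0-3| + |6-10|
  = 3 + 4
  = 7

7


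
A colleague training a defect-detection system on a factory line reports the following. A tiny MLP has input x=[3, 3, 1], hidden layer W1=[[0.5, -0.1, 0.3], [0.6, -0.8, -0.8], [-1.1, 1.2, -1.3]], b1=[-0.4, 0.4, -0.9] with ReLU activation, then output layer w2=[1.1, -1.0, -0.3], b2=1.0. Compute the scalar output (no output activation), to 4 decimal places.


z1[0] = (0.5)·(3) + (-0.1)·(3) + (0.3)·(1) - 0.4 = 1.1
z1[1] = (0.6)·(3) + (-0.8)·(3) + (-0.8)·(1) + 0.4 = -1.0
z1[2] = (-1.1)·(3) + (1.2)·(3) + (-1.3)·(1) - 0.9 = -1.9
h = ReLU(z1) = [1.1, 0.0, 0.0]
output = (1.1)·(1.1) + (-1.0)·(0.0) + (-0.3)·(0.0) + 1.0 = 2.21

2.21


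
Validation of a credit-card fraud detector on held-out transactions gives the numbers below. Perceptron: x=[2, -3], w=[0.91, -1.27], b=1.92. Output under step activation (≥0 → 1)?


z = (2)·(0.91) + (-3)·(-1.27) + 1.92
  = 7.55
step(z) = 1 (z≥0)

1


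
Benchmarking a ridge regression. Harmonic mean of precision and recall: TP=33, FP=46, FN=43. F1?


Precision = 33/79 = 0.4177
Recall = 33/76 = 0.4342
F1 = 2·P·R/(P+R) = 2·TP/(2·TP+FP+FN) = 66/(66+46+43) = 66/155 = 0.4258

0.4258


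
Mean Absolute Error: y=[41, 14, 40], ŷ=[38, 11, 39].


Absolute errors: |41-38|=3, |14-11|=3, |40-39|=1
Sum = 7
MAE = 7/3 = 7/3

7/3


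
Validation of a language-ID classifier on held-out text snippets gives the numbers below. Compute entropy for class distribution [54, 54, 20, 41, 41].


Probabilities: [54/210, 54/210, 20/210, 41/210, 41/210] ≈ [0.2571, 0.2571, 0.0952, 0.1952, 0.1952]
H = -((54/210)·log₂(54/210) + (54/210)·log₂(54/210) + (20/210)·log₂(20/210) + (41/210)·log₂(41/210) + (41/210)·log₂(41/210))
  = 2.251 bits

2.251 bits


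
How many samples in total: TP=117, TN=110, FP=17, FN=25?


Total = TP + TN + FP + FN
= 117 + 110 + 17 + 25
= 269
(Predicted positive: 134, predicted negative: 135)

269


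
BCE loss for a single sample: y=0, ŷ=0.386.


BCE = -[y·ln(p) + (1-y)·ln(1-p)]
= -0 - 1·ln(1-0.386)
= -ln(0.614) = 0.4878

0.4878


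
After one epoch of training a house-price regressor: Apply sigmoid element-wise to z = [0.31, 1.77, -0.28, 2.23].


σ(0.31) = 1/(1+e^-0.31) = 0.5769
σ(1.77) = 1/(1+e^-1.77) = 0.8545
σ(-0.28) = 1/(1+e^0.28) = 0.4305
σ(2.23) = 1/(1+e^-2.23) = 0.9029
result = [0.5769, 0.8545, 0.4305, 0.9029]

[0.5769, 0.8545, 0.4305, 0.9029]


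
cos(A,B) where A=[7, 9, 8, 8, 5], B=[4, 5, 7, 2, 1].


A·B = 7·4 + 9·5 + 8·7 + 8·2 + 5·1 = 150
‖A‖ = √283 = 16.8226, ‖B‖ = √95 = 9.7468
cos = 150/(√283·√95) = 150/√26885 = 0.9148

0.9148


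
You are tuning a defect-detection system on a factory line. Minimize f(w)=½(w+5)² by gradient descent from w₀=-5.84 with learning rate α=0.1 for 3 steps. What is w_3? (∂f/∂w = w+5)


step 1: grad = -5.84+5 = -0.84; w = -5.84 - 0.1·(-0.84) = -5.756
step 2: grad = -5.756+5 = -0.756; w = -5.756 - 0.1·(-0.756) = -5.6804
step 3: grad = -5.6804+5 = -0.6804; w = -5.6804 - 0.1·(-0.6804) = -5.61236

-5.61236


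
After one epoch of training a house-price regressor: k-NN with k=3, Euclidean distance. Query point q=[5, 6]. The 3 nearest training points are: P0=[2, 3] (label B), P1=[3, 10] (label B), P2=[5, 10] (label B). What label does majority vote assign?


d(q,P0) = 4.2426  (label B)
d(q,P1) = 4.4721  (label B)
d(q,P2) = 4.0  (label B)
Votes: A=0, B=3
Majority → B

B


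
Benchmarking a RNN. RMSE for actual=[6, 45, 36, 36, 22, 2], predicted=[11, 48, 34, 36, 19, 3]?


MSE = 48/6 = 8
RMSE = √(48/6) = 2.8284

2.8284


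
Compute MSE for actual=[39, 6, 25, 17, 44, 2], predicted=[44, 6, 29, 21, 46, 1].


Squared errors: (39-44)²=25, (6-6)²=0, (25-29)²=16, (17-21)²=16, (44-46)²=4, (2-1)²=1
Sum = 62
MSE = 62/6 = 31/3

31/3


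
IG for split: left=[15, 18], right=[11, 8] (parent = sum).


Parent = [26, 26], H_parent = 1
H_left = 0.994 (n=33), H_right = 0.9819 (n=19)
H_children = (33/52)·0.994 + (19/52)·0.9819 = 0.9896
IG = 1 - 0.9896 = 0.0104

0.0104


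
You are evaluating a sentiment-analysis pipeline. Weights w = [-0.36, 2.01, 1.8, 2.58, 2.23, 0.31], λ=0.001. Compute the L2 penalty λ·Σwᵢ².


‖w‖₂² = (-0.36)² + (2.01)² + (1.8)² + (2.58)² + (2.23)² + (0.31)²
     = 0.1296 + 4.0401 + 3.24 + 6.6564 + 4.9729 + 0.0961
     = 19.1351
λ·‖w‖₂² = 0.001·19.1351 = 0.019135

0.019135


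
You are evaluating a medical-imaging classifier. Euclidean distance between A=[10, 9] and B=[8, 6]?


d = √((10-8)² + (9-6)²)
  = √(4 + 9)
  = √13 = 3.6056

3.6056


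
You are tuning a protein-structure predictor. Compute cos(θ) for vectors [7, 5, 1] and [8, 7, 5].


A·B = 7·8 + 5·7 + 1·5 = 96
‖A‖ = √75 = 8.6603, ‖B‖ = √138 = 11.7473
cos = 96/(√75·√138) = 96/√10350 = 0.9436

0.9436


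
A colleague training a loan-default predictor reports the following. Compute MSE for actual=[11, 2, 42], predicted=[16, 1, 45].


Squared errors: (11-16)²=25, (2-1)²=1, (42-45)²=9
Sum = 35
MSE = 35/3 = 35/3

35/3


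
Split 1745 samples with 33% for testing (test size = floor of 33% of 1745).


Test = ⌊1745·33/100⌋ = 575
Train = 1745 - 575 = 1170

Train: 1170, Test: 575


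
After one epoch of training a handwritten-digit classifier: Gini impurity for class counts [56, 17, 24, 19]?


Probabilities: [56/116, 17/116, 24/116, 19/116] ≈ [0.4828, 0.1466, 0.2069, 0.1638]
Σpᵢ² = (3136 + 289 + 576 + 361)/116² = 4362/13456
Gini = 1 - Σpᵢ² = 1 - 4362/13456 = 0.6758

0.6758


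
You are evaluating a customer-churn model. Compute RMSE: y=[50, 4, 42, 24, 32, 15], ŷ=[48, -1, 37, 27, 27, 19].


MSE = 104/6 = 17.3333
RMSE = √(104/6) = 4.1633

4.1633


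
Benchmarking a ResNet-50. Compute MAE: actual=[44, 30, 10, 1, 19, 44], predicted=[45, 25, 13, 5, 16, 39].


Absolute errors: |44-45|=1, |30-25|=5, |10-13|=3, |1-5|=4, |19-16|=3, |44-39|=5
Sum = 21
MAE = 21/6 = 7/2

7/2


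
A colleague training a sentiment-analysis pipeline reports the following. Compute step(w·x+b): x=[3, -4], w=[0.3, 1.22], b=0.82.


z = (3)·(0.3) + (-4)·(1.22) + 0.82
  = -3.16
step(z) = 0 (z<0)

0


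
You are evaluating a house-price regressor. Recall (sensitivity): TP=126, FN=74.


Recall = TP/(TP+FN)
= 126/(126+74)
= 126/200 = 63.0%

63.0%


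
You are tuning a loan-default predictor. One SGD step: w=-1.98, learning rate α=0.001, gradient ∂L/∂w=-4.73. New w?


w_new = w - α·∇
= -1.98 - 0.001·-4.73
= -1.98 + 0.00473
= -1.97527

-1.97527


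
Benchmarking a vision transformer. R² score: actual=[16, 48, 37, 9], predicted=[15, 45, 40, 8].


ȳ = 27.5
SS_res = Σ(y-ŷ)² = 20
SS_tot = Σ(y-ȳ)² = 985
R² = 1 - SS_res/SS_tot = 1 - 0.0203 = 0.9797

0.9797


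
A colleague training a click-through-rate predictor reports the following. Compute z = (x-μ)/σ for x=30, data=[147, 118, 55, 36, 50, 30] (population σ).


μ = 72.6667, σ = 43.9153
z = (30 - 72.6667)/43.9153 = -0.9716

-0.9716


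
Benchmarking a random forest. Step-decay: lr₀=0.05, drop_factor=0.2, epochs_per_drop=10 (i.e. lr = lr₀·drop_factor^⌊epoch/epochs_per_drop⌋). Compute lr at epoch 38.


n_drops = ⌊38/10⌋ = 3
lr = 0.05·0.2^3 = 0.05·0.008 = 0.0004

0.0004


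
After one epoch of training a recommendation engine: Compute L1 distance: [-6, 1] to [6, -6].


d = |-6-6| + |1+ 6|
  = 12 + 7
  = 19

19


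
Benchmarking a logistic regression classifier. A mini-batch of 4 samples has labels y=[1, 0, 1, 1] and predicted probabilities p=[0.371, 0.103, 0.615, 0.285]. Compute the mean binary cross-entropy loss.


L[0] = -ln(0.371) = 0.9916
L[1] = -ln(1-0.103) = -ln(0.897) = 0.1087
L[2] = -ln(0.615) = 0.4861
L[3] = -ln(0.285) = 1.2553
mean = (0.9916 + 0.1087 + 0.4861 + 1.2553)/4 = 0.7104

0.7104


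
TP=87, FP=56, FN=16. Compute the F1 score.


Precision = 87/143 = 0.6084
Recall = 87/103 = 0.8447
F1 = 2·P·R/(P+R) = 2·TP/(2·TP+FP+FN) = 174/(174+56+16) = 174/246 = 0.7073

0.7073


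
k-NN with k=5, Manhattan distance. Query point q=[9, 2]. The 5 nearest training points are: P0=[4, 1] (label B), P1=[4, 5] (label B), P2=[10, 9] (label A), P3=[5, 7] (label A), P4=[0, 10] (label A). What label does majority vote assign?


d(q,P0) = 6  (label B)
d(q,P1) = 8  (label B)
d(q,P2) = 8  (label A)
d(q,P3) = 9  (label A)
d(q,P4) = 17  (label A)
Votes: A=3, B=2
Majority → A

A


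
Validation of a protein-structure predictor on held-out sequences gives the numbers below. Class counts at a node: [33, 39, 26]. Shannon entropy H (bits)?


Probabilities: [33/98, 39/98, 26/98] ≈ [0.3367, 0.398, 0.2653]
H = -((33/98)·log₂(33/98) + (39/98)·log₂(39/98) + (26/98)·log₂(26/98))
  = 1.5657 bits

1.5657 bits


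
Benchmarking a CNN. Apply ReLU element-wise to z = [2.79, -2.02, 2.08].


ReLU(2.79) = max(0, 2.79) = 2.79
ReLU(-2.02) = max(0, -2.02) = 0.0
ReLU(2.08) = max(0, 2.08) = 2.08
result = [2.79, 0.0, 2.08]

[2.79, 0.0, 2.08]


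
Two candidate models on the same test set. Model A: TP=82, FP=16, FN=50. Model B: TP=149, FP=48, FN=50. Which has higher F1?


Model A: P=82/98=0.8367, R=82/132=0.6212, F1=2PR/(P+R)=2TP/(2TP+FP+FN)=164/230=0.713
Model B: P=149/197=0.7563, R=149/199=0.7487, F1=2PR/(P+R)=2TP/(2TP+FP+FN)=298/396=0.7525
0.713 < 0.7525 → Model B

Model B


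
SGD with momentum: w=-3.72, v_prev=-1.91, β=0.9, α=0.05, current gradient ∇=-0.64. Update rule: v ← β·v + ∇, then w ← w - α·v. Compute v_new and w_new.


v_new = 0.9·-1.91 - 0.64 = -1.719 - 0.64 = -2.359
w_new = -3.72 - 0.05·-2.359 = -3.72 + 0.11795 = -3.60205

v_new=-2.359, w_new=-3.60205
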